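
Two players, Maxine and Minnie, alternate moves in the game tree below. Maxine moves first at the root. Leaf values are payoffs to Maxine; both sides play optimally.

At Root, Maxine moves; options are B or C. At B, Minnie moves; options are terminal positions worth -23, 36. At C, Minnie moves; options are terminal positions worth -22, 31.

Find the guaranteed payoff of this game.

-22

B (Minnie): min(-23, 36) = -23
C (Minnie): min(-22, 31) = -22
Root (Maxine): max(-23, -22) = -22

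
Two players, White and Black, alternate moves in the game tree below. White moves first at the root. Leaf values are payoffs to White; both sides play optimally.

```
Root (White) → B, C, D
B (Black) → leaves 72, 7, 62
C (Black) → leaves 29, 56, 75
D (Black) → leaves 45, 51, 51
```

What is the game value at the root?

45

B (Black): min(72, 7, 62) = 7
C (Black): min(29, 56, 75) = 29
D (Black): min(45, 51, 51) = 45
Root (White): max(7, 29, 45) = 45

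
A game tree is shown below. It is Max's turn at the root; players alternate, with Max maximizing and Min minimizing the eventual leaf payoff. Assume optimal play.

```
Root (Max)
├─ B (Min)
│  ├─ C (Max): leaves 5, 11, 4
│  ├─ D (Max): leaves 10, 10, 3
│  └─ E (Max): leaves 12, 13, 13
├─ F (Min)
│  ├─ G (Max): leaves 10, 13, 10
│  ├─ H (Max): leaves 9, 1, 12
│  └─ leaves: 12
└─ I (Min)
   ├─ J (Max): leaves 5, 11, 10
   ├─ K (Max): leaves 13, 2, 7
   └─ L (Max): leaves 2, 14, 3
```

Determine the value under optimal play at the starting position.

12

C (Max): max(5, 11, 4) = 11
D (Max): max(10, 10, 3) = 10
E (Max): max(12, 13, 13) = 13
B (Min): min(11, 10, 13) = 10
G (Max): max(10, 13, 10) = 13
H (Max): max(9, 1, 12) = 12
F (Min): min(13, 12, 12) = 12
J (Max): max(5, 11, 10) = 11
K (Max): max(13, 2, 7) = 13
L (Max): max(2, 14, 3) = 14
I (Min): min(11, 13, 14) = 11
Root (Max): max(10, 12, 11) = 12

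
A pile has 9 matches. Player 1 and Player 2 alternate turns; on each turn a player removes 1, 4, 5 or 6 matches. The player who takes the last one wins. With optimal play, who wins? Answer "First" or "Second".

Positions where the player to move wins (W) vs loses (L):
i:   0  1  2  3  4  5  6  7  8  9
     L  W  L  W  W  W  W  W  W  L
Position 9 is L, so the second player wins.

Second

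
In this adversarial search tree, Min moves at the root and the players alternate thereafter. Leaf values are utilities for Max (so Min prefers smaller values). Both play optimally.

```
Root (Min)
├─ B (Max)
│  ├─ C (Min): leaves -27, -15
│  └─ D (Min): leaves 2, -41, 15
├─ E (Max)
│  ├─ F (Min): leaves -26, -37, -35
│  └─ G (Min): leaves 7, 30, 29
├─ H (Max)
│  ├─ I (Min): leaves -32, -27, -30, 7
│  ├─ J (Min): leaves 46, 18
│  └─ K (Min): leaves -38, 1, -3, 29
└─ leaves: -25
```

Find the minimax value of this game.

-27

C (Min): min(-27, -15) = -27
D (Min): min(2, -41, 15) = -41
B (Max): max(-27, -41) = -27
F (Min): min(-26, -37, -35) = -37
G (Min): min(7, 30, 29) = 7
E (Max): max(-37, 7) = 7
I (Min): min(-32, -27, -30, 7) = -32
J (Min): min(46, 18) = 18
K (Min): min(-38, 1, -3, 29) = -38
H (Max): max(-32, 18, -38) = 18
Root (Min): min(-27, 7, 18, -25) = -27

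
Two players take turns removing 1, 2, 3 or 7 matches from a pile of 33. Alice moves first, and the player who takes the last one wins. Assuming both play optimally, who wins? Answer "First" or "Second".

First

Compute winning (W) and losing (L) positions by backward induction:
i:   0  1  2  3  4  5  6  7  8  9 10 11 12 13 14 15 16 17 18 19 20 21 22 23 24 25 26 27 28 29 30 31 32 33
     L  W  W  W  L  W  W  W  L  W  W  W  L  W  W  W  L  W  W  W  L  W  W  W  L  W  W  W  L  W  W  W  L  W
Position 33 is W, so the first player wins.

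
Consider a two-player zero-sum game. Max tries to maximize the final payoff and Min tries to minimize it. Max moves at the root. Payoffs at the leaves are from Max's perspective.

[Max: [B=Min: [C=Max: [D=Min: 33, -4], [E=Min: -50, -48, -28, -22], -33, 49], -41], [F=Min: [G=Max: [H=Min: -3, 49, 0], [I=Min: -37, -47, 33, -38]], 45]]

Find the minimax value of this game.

D (Min): min(33, -4) = -4
E (Min): min(-50, -48, -28, -22) = -50
C (Max): max(-4, -50, -33, 49) = 49
B (Min): min(49, -41) = -41
H (Min): min(-3, 49, 0) = -3
I (Min): min(-37, -47, 33, -38) = -47
G (Max): max(-3, -47) = -3
F (Min): min(-3, 45) = -3
Root (Max): max(-41, -3) = -3

-3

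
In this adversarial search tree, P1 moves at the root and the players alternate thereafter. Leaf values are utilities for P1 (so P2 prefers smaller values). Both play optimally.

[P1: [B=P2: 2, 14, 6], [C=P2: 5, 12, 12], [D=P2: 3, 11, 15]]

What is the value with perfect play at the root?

B (P2): min(2, 14, 6) = 2
C (P2): min(5, 12, 12) = 5
D (P2): min(3, 11, 15) = 3
Root (P1): max(2, 5, 3) = 5

5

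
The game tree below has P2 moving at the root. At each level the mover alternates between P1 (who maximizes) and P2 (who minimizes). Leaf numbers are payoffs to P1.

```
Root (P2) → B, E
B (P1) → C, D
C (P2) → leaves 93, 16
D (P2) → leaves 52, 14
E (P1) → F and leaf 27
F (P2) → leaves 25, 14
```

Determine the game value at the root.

16

C (P2): min(93, 16) = 16
D (P2): min(52, 14) = 14
B (P1): max(16, 14) = 16
F (P2): min(25, 14) = 14
E (P1): max(14, 27) = 27
Root (P2): min(16, 27) = 16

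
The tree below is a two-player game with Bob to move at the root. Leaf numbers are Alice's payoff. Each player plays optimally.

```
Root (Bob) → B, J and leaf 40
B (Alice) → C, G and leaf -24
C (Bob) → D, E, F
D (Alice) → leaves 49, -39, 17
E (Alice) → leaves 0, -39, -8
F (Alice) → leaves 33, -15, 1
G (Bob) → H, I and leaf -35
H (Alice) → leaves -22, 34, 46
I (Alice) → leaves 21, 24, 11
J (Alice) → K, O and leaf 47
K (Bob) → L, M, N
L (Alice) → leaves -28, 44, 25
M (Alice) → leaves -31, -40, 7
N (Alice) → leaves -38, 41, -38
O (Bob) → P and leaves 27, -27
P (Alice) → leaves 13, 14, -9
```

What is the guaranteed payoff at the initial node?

0

D (Alice): max(49, -39, 17) = 49
E (Alice): max(0, -39, -8) = 0
F (Alice): max(33, -15, 1) = 33
C (Bob): min(49, 0, 33) = 0
H (Alice): max(-22, 34, 46) = 46
I (Alice): max(21, 24, 11) = 24
G (Bob): min(46, 24, -35) = -35
B (Alice): max(0, -35, -24) = 0
L (Alice): max(-28, 44, 25) = 44
M (Alice): max(-31, -40, 7) = 7
N (Alice): max(-38, 41, -38) = 41
K (Bob): min(44, 7, 41) = 7
P (Alice): max(13, 14, -9) = 14
O (Bob): min(14, 27, -27) = -27
J (Alice): max(7, -27, 47) = 47
Root (Bob): min(0, 47, 40) = 0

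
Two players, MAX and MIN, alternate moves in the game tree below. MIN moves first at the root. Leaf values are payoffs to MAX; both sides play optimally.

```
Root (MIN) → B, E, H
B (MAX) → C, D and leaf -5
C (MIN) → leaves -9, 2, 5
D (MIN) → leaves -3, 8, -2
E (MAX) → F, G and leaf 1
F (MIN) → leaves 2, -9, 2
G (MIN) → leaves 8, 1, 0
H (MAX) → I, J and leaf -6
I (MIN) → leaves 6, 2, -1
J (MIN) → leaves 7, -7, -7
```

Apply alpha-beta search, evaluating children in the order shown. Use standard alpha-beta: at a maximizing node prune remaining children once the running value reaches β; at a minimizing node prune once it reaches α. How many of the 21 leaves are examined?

C [α=-∞,β=+∞]: v=-9
D [α=-9,β=+∞]: v=-3
B [α=-∞,β=+∞]: v=-3
F [α=-∞,β=-3]: v=-9
G [α=-9,β=-3]: v=0
E [α=-∞,β=-3]: v=0 after child 2 ≥ β → β-cutoff, skip 1
I [α=-∞,β=-3]: v=-1
H [α=-∞,β=-3]: v=-1 after child 1 ≥ β → β-cutoff, skip 2
Root [α=-∞,β=+∞]: v=-3
Leaves evaluated: 16 of 21.

16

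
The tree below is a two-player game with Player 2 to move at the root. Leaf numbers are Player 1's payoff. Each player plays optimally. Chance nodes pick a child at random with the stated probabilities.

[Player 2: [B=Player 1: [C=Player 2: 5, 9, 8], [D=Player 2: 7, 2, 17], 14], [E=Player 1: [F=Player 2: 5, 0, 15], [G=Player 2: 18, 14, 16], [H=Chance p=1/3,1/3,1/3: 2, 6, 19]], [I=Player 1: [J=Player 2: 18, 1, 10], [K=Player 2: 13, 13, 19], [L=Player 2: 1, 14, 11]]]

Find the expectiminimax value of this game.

13

C (Player 2): min(5, 9, 8) = 5
D (Player 2): min(7, 2, 17) = 2
B (Player 1): max(5, 2, 14) = 14
F (Player 2): min(5, 0, 15) = 0
G (Player 2): min(18, 14, 16) = 14
H (Chance): 1/3·2 + 1/3·6 + 1/3·19 = 9
E (Player 1): max(0, 14, 9) = 14
J (Player 2): min(18, 1, 10) = 1
K (Player 2): min(13, 13, 19) = 13
L (Player 2): min(1, 14, 11) = 1
I (Player 1): max(1, 13, 1) = 13
Root (Player 2): min(14, 14, 13) = 13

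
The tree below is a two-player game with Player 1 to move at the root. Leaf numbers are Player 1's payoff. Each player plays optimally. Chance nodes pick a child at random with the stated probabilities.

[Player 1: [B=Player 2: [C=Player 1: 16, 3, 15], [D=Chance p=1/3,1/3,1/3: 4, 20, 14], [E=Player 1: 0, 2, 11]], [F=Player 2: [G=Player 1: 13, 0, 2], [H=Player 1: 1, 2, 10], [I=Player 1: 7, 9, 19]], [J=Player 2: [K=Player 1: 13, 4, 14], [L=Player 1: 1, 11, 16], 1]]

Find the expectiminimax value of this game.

C (Player 1): max(16, 3, 15) = 16
D (Chance): 1/3·4 + 1/3·20 + 1/3·14 = 12.67
E (Player 1): max(0, 2, 11) = 11
B (Player 2): min(16, 12.67, 11) = 11
G (Player 1): max(13, 0, 2) = 13
H (Player 1): max(1, 2, 10) = 10
I (Player 1): max(7, 9, 19) = 19
F (Player 2): min(13, 10, 19) = 10
K (Player 1): max(13, 4, 14) = 14
L (Player 1): max(1, 11, 16) = 16
J (Player 2): min(14, 16, 1) = 1
Root (Player 1): max(11, 10, 1) = 11

11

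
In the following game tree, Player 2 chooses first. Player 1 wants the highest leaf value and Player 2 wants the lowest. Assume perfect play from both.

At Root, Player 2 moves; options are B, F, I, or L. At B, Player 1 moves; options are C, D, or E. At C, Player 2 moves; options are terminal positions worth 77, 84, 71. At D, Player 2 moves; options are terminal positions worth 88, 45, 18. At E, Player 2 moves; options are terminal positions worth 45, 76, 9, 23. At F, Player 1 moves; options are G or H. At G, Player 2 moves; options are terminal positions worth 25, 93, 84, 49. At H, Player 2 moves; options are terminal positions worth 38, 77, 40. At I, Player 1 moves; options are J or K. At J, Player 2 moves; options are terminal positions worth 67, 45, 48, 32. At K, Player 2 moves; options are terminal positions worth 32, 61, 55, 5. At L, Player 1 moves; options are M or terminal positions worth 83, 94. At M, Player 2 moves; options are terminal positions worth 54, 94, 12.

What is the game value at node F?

38

G: min(25, 93, 84, 49) = 25
H: min(38, 77, 40) = 38
F: max(25, 38) = 38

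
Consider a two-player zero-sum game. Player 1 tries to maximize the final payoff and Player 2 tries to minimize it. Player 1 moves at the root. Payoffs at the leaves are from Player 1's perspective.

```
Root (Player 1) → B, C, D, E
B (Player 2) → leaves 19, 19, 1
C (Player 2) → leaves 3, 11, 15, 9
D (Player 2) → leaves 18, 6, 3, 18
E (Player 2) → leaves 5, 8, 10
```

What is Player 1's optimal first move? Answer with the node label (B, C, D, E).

E

B (Player 2): min(19, 19, 1) = 1
C (Player 2): min(3, 11, 15, 9) = 3
D (Player 2): min(18, 6, 3, 18) = 3
E (Player 2): min(5, 8, 10) = 5
Root (Player 1): max(1, 3, 3, 5) = 5
Player 1 picks the child with the highest value: E (value 5).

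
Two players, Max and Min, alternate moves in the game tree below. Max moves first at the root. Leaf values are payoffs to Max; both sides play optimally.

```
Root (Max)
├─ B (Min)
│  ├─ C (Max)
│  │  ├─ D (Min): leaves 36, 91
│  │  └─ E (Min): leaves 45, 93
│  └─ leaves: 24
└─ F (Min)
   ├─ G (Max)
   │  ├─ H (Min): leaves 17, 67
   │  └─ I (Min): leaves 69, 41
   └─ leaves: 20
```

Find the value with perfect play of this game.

D (Min): min(36, 91) = 36
E (Min): min(45, 93) = 45
C (Max): max(36, 45) = 45
B (Min): min(45, 24) = 24
H (Min): min(17, 67) = 17
I (Min): min(69, 41) = 41
G (Max): max(17, 41) = 41
F (Min): min(41, 20) = 20
Root (Max): max(24, 20) = 24

24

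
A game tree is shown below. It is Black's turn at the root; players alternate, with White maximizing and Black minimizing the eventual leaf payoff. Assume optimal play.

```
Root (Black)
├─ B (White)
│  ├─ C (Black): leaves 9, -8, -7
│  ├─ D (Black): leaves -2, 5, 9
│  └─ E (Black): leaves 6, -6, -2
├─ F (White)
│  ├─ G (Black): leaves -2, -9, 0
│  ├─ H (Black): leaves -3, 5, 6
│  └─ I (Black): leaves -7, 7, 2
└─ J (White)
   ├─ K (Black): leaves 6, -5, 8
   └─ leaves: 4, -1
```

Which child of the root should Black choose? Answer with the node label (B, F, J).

F

C (Black): min(9, -8, -7) = -8
D (Black): min(-2, 5, 9) = -2
E (Black): min(6, -6, -2) = -6
B (White): max(-8, -2, -6) = -2
G (Black): min(-2, -9, 0) = -9
H (Black): min(-3, 5, 6) = -3
I (Black): min(-7, 7, 2) = -7
F (White): max(-9, -3, -7) = -3
K (Black): min(6, -5, 8) = -5
J (White): max(-5, 4, -1) = 4
Root (Black): min(-2, -3, 4) = -3
Black picks the child with the lowest value: F (value -3).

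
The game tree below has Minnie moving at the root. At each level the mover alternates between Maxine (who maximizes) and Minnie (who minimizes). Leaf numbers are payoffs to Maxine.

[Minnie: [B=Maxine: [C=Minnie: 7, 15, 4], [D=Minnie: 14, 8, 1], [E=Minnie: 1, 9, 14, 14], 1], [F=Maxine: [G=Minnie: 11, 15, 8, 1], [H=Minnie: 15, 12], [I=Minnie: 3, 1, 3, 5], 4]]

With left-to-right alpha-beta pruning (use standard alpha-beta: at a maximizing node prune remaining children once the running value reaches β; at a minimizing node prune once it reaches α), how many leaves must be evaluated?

C [α=-∞,β=+∞]: v=4
D [α=4,β=+∞]: v=1
E [α=4,β=+∞]: v=1 after child 1 ≤ α → α-cutoff, skip 3
B [α=-∞,β=+∞]: v=4
G [α=-∞,β=4]: v=1
H [α=1,β=4]: v=12
F [α=-∞,β=4]: v=12 after child 2 ≥ β → β-cutoff, skip 2
Root [α=-∞,β=+∞]: v=4
Leaves evaluated: 14 of 22.

14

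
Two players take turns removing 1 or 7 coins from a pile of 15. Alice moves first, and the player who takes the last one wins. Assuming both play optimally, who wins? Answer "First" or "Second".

First

Compute winning (W) and losing (L) positions by backward induction:
i:   0  1  2  3  4  5  6  7  8  9 10 11 12 13 14 15
     L  W  L  W  L  W  L  W  L  W  L  W  L  W  L  W
Position 15 is W, so the first player wins.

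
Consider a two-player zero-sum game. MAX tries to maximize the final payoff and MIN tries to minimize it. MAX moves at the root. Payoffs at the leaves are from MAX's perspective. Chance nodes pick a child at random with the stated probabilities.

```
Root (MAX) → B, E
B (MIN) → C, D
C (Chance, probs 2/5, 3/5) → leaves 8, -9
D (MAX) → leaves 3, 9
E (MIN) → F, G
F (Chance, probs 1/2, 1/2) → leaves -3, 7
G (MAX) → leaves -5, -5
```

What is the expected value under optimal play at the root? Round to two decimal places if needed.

C (Chance): 2/5·8 + 3/5·-9 = -2.2
D (MAX): max(3, 9) = 9
B (MIN): min(-2.2, 9) = -2.2
F (Chance): 1/2·-3 + 1/2·7 = 2
G (MAX): max(-5, -5) = -5
E (MIN): min(2, -5) = -5
Root (MAX): max(-2.2, -5) = -2.2

-2.2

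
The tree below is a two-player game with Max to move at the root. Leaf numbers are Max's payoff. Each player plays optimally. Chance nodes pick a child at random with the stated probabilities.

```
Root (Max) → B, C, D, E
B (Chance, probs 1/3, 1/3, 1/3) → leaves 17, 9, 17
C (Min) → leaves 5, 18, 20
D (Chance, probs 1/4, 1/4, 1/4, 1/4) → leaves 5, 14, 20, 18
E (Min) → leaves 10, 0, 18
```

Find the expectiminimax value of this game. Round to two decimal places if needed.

14.33

B (Chance): 1/3·17 + 1/3·9 + 1/3·17 = 14.33
C (Min): min(5, 18, 20) = 5
D (Chance): 1/4·5 + 1/4·14 + 1/4·20 + 1/4·18 = 14.25
E (Min): min(10, 0, 18) = 0
Root (Max): max(14.33, 5, 14.25, 0) = 14.33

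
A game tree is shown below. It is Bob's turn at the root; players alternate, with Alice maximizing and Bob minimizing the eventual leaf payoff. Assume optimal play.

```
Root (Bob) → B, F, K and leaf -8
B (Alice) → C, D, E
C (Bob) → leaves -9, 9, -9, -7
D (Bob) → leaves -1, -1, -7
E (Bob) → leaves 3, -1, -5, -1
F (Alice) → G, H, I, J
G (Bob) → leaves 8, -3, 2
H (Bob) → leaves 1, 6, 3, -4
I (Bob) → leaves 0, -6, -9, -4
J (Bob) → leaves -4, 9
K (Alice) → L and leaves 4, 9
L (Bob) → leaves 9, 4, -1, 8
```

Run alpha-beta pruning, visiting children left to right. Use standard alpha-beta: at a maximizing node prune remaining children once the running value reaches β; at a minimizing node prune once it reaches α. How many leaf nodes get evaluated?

19

C [α=-∞,β=+∞]: v=-9
D [α=-9,β=+∞]: v=-7
E [α=-7,β=+∞]: v=-5
B [α=-∞,β=+∞]: v=-5
G [α=-∞,β=-5]: v=-3
F [α=-∞,β=-5]: v=-3 after child 1 ≥ β → β-cutoff, skip 3
L [α=-∞,β=-5]: v=-1
K [α=-∞,β=-5]: v=-1 after child 1 ≥ β → β-cutoff, skip 2
Root [α=-∞,β=+∞]: v=-8
Leaves evaluated: 19 of 31.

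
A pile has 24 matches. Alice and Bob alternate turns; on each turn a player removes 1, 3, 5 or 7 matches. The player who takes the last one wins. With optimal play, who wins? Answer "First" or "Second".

Compute winning (W) and losing (L) positions by backward induction:
i:   0  1  2  3  4  5  6  7  8  9 10 11 12 13 14 15 16 17 18 19 20 21 22 23 24
     L  W  L  W  L  W  L  W  L  W  L  W  L  W  L  W  L  W  L  W  L  W  L  W  L
Position 24 is L, so the second player wins.

Second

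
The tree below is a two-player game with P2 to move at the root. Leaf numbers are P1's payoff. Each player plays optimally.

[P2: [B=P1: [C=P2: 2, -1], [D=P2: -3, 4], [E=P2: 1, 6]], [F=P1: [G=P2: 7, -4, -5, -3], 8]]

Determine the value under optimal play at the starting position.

1

C (P2): min(2, -1) = -1
D (P2): min(-3, 4) = -3
E (P2): min(1, 6) = 1
B (P1): max(-1, -3, 1) = 1
G (P2): min(7, -4, -5, -3) = -5
F (P1): max(-5, 8) = 8
Root (P2): min(1, 8) = 1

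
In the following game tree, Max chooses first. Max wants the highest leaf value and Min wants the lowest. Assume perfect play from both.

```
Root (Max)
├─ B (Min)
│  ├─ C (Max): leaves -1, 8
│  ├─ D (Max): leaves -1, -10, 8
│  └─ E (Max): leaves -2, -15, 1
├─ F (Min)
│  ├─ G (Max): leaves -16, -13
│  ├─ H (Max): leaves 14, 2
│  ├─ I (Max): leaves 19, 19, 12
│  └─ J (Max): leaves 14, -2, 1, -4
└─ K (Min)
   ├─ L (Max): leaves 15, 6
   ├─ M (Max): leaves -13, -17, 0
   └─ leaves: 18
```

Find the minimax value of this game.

1

C (Max): max(-1, 8) = 8
D (Max): max(-1, -10, 8) = 8
E (Max): max(-2, -15, 1) = 1
B (Min): min(8, 8, 1) = 1
G (Max): max(-16, -13) = -13
H (Max): max(14, 2) = 14
I (Max): max(19, 19, 12) = 19
J (Max): max(14, -2, 1, -4) = 14
F (Min): min(-13, 14, 19, 14) = -13
L (Max): max(15, 6) = 15
M (Max): max(-13, -17, 0) = 0
K (Min): min(15, 0, 18) = 0
Root (Max): max(1, -13, 0) = 1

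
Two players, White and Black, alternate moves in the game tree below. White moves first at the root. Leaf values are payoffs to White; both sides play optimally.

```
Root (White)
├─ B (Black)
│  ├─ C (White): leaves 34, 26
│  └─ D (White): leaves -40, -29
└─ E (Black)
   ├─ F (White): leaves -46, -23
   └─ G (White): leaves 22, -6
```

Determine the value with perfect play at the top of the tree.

C (White): max(34, 26) = 34
D (White): max(-40, -29) = -29
B (Black): min(34, -29) = -29
F (White): max(-46, -23) = -23
G (White): max(22, -6) = 22
E (Black): min(-23, 22) = -23
Root (White): max(-29, -23) = -23

-23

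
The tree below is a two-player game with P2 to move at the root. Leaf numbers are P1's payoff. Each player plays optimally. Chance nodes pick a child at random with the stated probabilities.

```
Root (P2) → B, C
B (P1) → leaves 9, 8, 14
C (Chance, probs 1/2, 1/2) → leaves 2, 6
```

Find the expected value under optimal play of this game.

4

B (P1): max(9, 8, 14) = 14
C (Chance): 1/2·2 + 1/2·6 = 4
Root (P2): min(14, 4) = 4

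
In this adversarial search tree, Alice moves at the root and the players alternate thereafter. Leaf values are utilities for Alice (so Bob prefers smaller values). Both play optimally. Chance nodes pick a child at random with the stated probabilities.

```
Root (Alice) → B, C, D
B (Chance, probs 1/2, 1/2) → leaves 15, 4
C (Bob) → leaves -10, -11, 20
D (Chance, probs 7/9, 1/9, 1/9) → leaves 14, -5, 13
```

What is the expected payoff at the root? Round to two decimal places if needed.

11.78

B (Chance): 1/2·15 + 1/2·4 = 9.5
C (Bob): min(-10, -11, 20) = -11
D (Chance): 7/9·14 + 1/9·-5 + 1/9·13 = 11.78
Root (Alice): max(9.5, -11, 11.78) = 11.78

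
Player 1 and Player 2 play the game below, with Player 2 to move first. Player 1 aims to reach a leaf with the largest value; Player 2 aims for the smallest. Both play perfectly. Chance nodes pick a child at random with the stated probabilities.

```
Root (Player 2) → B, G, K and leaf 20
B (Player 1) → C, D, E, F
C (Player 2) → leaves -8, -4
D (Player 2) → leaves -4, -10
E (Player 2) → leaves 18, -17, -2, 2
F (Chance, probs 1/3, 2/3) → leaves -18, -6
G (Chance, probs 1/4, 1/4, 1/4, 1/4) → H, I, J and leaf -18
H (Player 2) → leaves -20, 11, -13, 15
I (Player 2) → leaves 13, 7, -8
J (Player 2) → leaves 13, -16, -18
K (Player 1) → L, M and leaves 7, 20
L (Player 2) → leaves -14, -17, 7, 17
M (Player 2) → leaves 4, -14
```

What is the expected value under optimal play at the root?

C (Player 2): min(-8, -4) = -8
D (Player 2): min(-4, -10) = -10
E (Player 2): min(18, -17, -2, 2) = -17
F (Chance): 1/3·-18 + 2/3·-6 = -10
B (Player 1): max(-8, -10, -17, -10) = -8
H (Player 2): min(-20, 11, -13, 15) = -20
I (Player 2): min(13, 7, -8) = -8
J (Player 2): min(13, -16, -18) = -18
G (Chance): 1/4·-20 + 1/4·-8 + 1/4·-18 + 1/4·-18 = -16
L (Player 2): min(-14, -17, 7, 17) = -17
M (Player 2): min(4, -14) = -14
K (Player 1): max(-17, -14, 7, 20) = 20
Root (Player 2): min(-8, -16, 20, 20) = -16

-16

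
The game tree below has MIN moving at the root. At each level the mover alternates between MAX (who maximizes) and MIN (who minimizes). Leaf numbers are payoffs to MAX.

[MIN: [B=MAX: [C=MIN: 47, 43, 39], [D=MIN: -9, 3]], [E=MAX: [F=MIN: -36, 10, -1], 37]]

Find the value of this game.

37

C (MIN): min(47, 43, 39) = 39
D (MIN): min(-9, 3) = -9
B (MAX): max(39, -9) = 39
F (MIN): min(-36, 10, -1) = -36
E (MAX): max(-36, 37) = 37
Root (MIN): min(39, 37) = 37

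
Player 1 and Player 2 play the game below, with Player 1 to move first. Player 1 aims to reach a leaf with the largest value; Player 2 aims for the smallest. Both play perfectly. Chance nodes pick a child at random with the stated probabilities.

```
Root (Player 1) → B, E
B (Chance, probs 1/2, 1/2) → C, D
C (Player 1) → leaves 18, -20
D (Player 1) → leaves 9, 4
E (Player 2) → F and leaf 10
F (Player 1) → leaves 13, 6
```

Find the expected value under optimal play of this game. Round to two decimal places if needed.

C (Player 1): max(18, -20) = 18
D (Player 1): max(9, 4) = 9
B (Chance): 1/2·18 + 1/2·9 = 13.5
F (Player 1): max(13, 6) = 13
E (Player 2): min(13, 10) = 10
Root (Player 1): max(13.5, 10) = 13.5

13.5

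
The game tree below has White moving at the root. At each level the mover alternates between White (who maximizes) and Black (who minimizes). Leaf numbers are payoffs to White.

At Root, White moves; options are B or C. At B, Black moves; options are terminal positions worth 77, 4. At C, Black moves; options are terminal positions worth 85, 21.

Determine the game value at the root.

21

B (Black): min(77, 4) = 4
C (Black): min(85, 21) = 21
Root (White): max(4, 21) = 21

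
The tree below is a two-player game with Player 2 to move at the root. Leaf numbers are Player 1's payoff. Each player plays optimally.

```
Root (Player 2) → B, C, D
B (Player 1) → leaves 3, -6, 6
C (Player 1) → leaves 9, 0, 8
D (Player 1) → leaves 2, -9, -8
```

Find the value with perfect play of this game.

2

B (Player 1): max(3, -6, 6) = 6
C (Player 1): max(9, 0, 8) = 9
D (Player 1): max(2, -9, -8) = 2
Root (Player 2): min(6, 9, 2) = 2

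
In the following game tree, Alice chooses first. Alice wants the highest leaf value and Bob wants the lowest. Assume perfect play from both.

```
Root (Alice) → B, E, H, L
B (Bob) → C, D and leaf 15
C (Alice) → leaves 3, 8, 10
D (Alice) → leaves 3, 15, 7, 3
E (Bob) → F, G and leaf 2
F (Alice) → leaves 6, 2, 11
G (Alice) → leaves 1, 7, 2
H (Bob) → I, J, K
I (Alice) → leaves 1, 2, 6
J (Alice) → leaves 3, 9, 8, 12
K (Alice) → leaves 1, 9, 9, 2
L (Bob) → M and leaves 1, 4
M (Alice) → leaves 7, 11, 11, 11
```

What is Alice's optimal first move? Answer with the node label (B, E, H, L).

B

C (Alice): max(3, 8, 10) = 10
D (Alice): max(3, 15, 7, 3) = 15
B (Bob): min(10, 15, 15) = 10
F (Alice): max(6, 2, 11) = 11
G (Alice): max(1, 7, 2) = 7
E (Bob): min(11, 7, 2) = 2
I (Alice): max(1, 2, 6) = 6
J (Alice): max(3, 9, 8, 12) = 12
K (Alice): max(1, 9, 9, 2) = 9
H (Bob): min(6, 12, 9) = 6
M (Alice): max(7, 11, 11, 11) = 11
L (Bob): min(11, 1, 4) = 1
Root (Alice): max(10, 2, 6, 1) = 10
Alice picks the child with the highest value: B (value 10).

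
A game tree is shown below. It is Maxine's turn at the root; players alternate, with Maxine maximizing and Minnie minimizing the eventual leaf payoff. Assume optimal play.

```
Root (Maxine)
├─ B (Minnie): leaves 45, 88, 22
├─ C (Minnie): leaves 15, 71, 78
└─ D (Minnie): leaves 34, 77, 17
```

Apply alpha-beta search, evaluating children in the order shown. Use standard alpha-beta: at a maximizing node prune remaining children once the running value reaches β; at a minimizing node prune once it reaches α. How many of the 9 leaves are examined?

7

B [α=-∞,β=+∞]: v=22
C [α=22,β=+∞]: v=15 after child 1 ≤ α → α-cutoff, skip 2
D [α=22,β=+∞]: v=17
Root [α=-∞,β=+∞]: v=22
Leaves evaluated: 7 of 9.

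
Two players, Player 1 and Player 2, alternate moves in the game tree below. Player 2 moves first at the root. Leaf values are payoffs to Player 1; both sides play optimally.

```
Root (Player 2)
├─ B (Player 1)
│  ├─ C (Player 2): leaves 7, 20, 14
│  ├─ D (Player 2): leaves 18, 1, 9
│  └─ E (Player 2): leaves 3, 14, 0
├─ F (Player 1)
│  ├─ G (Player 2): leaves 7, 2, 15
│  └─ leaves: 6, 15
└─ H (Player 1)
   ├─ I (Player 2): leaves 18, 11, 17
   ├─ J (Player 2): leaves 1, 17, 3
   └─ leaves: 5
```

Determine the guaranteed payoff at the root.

7

C (Player 2): min(7, 20, 14) = 7
D (Player 2): min(18, 1, 9) = 1
E (Player 2): min(3, 14, 0) = 0
B (Player 1): max(7, 1, 0) = 7
G (Player 2): min(7, 2, 15) = 2
F (Player 1): max(2, 6, 15) = 15
I (Player 2): min(18, 11, 17) = 11
J (Player 2): min(1, 17, 3) = 1
H (Player 1): max(11, 1, 5) = 11
Root (Player 2): min(7, 15, 11) = 7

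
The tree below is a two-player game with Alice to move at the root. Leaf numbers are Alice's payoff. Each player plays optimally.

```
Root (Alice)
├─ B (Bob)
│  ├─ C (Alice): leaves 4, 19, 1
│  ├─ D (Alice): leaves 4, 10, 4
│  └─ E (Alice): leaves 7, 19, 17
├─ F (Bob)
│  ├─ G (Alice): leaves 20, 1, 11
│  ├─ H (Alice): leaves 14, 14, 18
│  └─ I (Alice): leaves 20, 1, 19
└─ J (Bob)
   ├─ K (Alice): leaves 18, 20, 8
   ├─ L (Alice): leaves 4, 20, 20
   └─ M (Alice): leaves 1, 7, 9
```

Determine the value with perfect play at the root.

18

C (Alice): max(4, 19, 1) = 19
D (Alice): max(4, 10, 4) = 10
E (Alice): max(7, 19, 17) = 19
B (Bob): min(19, 10, 19) = 10
G (Alice): max(20, 1, 11) = 20
H (Alice): max(14, 14, 18) = 18
I (Alice): max(20, 1, 19) = 20
F (Bob): min(20, 18, 20) = 18
K (Alice): max(18, 20, 8) = 20
L (Alice): max(4, 20, 20) = 20
M (Alice): max(1, 7, 9) = 9
J (Bob): min(20, 20, 9) = 9
Root (Alice): max(10, 18, 9) = 18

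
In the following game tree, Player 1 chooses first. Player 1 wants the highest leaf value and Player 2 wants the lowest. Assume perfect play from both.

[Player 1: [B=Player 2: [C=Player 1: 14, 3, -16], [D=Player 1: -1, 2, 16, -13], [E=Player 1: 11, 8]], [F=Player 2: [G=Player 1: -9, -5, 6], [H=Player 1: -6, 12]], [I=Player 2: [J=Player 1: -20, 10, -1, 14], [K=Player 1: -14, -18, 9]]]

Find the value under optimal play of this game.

11

C (Player 1): max(14, 3, -16) = 14
D (Player 1): max(-1, 2, 16, -13) = 16
E (Player 1): max(11, 8) = 11
B (Player 2): min(14, 16, 11) = 11
G (Player 1): max(-9, -5, 6) = 6
H (Player 1): max(-6, 12) = 12
F (Player 2): min(6, 12) = 6
J (Player 1): max(-20, 10, -1, 14) = 14
K (Player 1): max(-14, -18, 9) = 9
I (Player 2): min(14, 9) = 9
Root (Player 1): max(11, 6, 9) = 11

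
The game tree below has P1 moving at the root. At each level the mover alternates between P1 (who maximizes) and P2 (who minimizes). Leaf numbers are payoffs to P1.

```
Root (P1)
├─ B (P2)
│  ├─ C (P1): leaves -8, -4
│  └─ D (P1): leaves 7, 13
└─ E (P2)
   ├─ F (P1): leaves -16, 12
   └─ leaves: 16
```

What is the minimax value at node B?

-4

C: max(-8, -4) = -4
D: max(7, 13) = 13
B: min(-4, 13) = -4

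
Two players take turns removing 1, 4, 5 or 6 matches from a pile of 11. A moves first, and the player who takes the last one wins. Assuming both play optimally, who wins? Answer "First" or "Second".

Positions where the player to move wins (W) vs loses (L):
i:   0  1  2  3  4  5  6  7  8  9 10 11
     L  W  L  W  W  W  W  W  W  L  W  L
Position 11 is L, so the second player wins.

Second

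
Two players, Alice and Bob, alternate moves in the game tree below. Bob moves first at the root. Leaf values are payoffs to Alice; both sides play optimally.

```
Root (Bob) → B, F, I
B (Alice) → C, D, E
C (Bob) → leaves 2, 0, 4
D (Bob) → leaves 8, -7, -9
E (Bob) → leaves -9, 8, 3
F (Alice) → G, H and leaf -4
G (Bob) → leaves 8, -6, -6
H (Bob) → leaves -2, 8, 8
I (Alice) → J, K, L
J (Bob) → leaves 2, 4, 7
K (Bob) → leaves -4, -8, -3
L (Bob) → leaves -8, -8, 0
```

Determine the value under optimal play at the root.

C (Bob): min(2, 0, 4) = 0
D (Bob): min(8, -7, -9) = -9
E (Bob): min(-9, 8, 3) = -9
B (Alice): max(0, -9, -9) = 0
G (Bob): min(8, -6, -6) = -6
H (Bob): min(-2, 8, 8) = -2
F (Alice): max(-6, -2, -4) = -2
J (Bob): min(2, 4, 7) = 2
K (Bob): min(-4, -8, -3) = -8
L (Bob): min(-8, -8, 0) = -8
I (Alice): max(2, -8, -8) = 2
Root (Bob): min(0, -2, 2) = -2

-2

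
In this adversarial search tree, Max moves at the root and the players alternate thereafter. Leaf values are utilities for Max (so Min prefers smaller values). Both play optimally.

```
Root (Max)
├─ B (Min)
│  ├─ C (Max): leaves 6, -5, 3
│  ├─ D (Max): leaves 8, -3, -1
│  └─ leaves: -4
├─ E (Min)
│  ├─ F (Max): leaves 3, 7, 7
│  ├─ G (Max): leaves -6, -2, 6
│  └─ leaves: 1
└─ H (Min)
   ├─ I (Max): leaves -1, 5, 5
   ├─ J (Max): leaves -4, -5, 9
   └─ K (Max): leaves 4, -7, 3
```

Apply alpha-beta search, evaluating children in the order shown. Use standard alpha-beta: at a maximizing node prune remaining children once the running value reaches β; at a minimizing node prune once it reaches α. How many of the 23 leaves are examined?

C [α=-∞,β=+∞]: v=6
D [α=-∞,β=6]: v=8 after child 1 ≥ β → β-cutoff, skip 2
B [α=-∞,β=+∞]: v=-4
F [α=-4,β=+∞]: v=7
G [α=-4,β=7]: v=6
E [α=-4,β=+∞]: v=1
I [α=1,β=+∞]: v=5
J [α=1,β=5]: v=9
K [α=1,β=5]: v=4
H [α=1,β=+∞]: v=4
Root [α=-∞,β=+∞]: v=4
Leaves evaluated: 21 of 23.

21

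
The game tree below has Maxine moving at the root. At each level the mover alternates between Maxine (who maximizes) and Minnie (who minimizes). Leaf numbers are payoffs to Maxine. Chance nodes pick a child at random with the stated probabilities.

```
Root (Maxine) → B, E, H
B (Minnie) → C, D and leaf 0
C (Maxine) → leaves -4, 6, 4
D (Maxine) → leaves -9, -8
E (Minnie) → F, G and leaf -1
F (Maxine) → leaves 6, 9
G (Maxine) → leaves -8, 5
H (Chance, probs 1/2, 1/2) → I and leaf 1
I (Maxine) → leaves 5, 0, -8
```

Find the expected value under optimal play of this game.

C (Maxine): max(-4, 6, 4) = 6
D (Maxine): max(-9, -8) = -8
B (Minnie): min(6, -8, 0) = -8
F (Maxine): max(6, 9) = 9
G (Maxine): max(-8, 5) = 5
E (Minnie): min(9, 5, -1) = -1
I (Maxine): max(5, 0, -8) = 5
H (Chance): 1/2·5 + 1/2·1 = 3
Root (Maxine): max(-8, -1, 3) = 3

3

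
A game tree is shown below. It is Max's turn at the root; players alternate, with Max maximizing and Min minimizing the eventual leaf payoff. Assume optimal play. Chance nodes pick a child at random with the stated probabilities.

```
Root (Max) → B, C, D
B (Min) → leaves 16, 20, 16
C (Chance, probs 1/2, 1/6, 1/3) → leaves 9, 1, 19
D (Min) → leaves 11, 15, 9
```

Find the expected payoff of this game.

B (Min): min(16, 20, 16) = 16
C (Chance): 1/2·9 + 1/6·1 + 1/3·19 = 11
D (Min): min(11, 15, 9) = 9
Root (Max): max(16, 11, 9) = 16

16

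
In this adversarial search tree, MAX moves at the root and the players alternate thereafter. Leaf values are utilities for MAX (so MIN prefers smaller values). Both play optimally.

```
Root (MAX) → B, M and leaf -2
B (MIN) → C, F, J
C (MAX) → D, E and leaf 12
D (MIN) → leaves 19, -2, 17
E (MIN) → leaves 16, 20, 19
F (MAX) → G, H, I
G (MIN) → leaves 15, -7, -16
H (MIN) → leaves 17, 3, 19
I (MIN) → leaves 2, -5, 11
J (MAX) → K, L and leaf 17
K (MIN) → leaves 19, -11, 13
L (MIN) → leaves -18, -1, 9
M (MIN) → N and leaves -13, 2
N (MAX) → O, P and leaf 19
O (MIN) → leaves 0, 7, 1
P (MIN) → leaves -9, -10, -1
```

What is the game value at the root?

3

D (MIN): min(19, -2, 17) = -2
E (MIN): min(16, 20, 19) = 16
C (MAX): max(-2, 16, 12) = 16
G (MIN): min(15, -7, -16) = -16
H (MIN): min(17, 3, 19) = 3
I (MIN): min(2, -5, 11) = -5
F (MAX): max(-16, 3, -5) = 3
K (MIN): min(19, -11, 13) = -11
L (MIN): min(-18, -1, 9) = -18
J (MAX): max(-11, -18, 17) = 17
B (MIN): min(16, 3, 17) = 3
O (MIN): min(0, 7, 1) = 0
P (MIN): min(-9, -10, -1) = -10
N (MAX): max(0, -10, 19) = 19
M (MIN): min(19, -13, 2) = -13
Root (MAX): max(3, -13, -2) = 3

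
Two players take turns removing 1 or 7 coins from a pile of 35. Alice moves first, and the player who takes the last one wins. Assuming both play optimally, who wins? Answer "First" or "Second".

W/L table (W = player to move can force a win):
i:   0  1  2  3  4  5  6  7  8  9 10 11 12 13 14 15 16 17 18 19 20 21 22 23 24 25 26 27 28 29 30 31 32 33 34 35
     L  W  L  W  L  W  L  W  L  W  L  W  L  W  L  W  L  W  L  W  L  W  L  W  L  W  L  W  L  W  L  W  L  W  L  W
Position 35 is W, so the first player wins.

First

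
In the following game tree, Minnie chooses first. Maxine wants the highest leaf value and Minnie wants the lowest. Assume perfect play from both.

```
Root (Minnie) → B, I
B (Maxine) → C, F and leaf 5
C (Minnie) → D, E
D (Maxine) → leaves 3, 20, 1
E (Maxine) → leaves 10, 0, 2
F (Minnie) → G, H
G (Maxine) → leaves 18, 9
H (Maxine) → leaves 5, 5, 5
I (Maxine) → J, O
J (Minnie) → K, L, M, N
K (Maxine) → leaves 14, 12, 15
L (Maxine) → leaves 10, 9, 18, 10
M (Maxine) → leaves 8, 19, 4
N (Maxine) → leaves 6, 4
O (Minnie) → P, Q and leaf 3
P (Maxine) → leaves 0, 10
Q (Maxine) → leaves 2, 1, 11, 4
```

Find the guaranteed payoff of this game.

6

D (Maxine): max(3, 20, 1) = 20
E (Maxine): max(10, 0, 2) = 10
C (Minnie): min(20, 10) = 10
G (Maxine): max(18, 9) = 18
H (Maxine): max(5, 5, 5) = 5
F (Minnie): min(18, 5) = 5
B (Maxine): max(10, 5, 5) = 10
K (Maxine): max(14, 12, 15) = 15
L (Maxine): max(10, 9, 18, 10) = 18
M (Maxine): max(8, 19, 4) = 19
N (Maxine): max(6, 4) = 6
J (Minnie): min(15, 18, 19, 6) = 6
P (Maxine): max(0, 10) = 10
Q (Maxine): max(2, 1, 11, 4) = 11
O (Minnie): min(10, 11, 3) = 3
I (Maxine): max(6, 3) = 6
Root (Minnie): min(10, 6) = 6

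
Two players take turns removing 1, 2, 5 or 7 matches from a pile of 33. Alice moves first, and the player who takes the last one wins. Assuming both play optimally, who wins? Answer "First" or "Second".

W/L table (W = player to move can force a win):
i:   0  1  2  3  4  5  6  7  8  9 10 11 12 13 14 15 16 17 18 19 20 21 22 23 24 25 26 27 28 29 30 31 32 33
     L  W  W  L  W  W  L  W  W  L  W  W  L  W  W  L  W  W  L  W  W  L  W  W  L  W  W  L  W  W  L  W  W  L
Position 33 is L, so the second player wins.

Second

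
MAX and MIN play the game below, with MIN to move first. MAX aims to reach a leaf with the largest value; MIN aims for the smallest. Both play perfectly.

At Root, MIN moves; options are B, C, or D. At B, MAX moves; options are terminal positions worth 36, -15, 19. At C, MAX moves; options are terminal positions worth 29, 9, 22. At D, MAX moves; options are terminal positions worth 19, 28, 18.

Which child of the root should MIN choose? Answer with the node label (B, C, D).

D

B (MAX): max(36, -15, 19) = 36
C (MAX): max(29, 9, 22) = 29
D (MAX): max(19, 28, 18) = 28
Root (MIN): min(36, 29, 28) = 28
MIN picks the child with the lowest value: D (value 28).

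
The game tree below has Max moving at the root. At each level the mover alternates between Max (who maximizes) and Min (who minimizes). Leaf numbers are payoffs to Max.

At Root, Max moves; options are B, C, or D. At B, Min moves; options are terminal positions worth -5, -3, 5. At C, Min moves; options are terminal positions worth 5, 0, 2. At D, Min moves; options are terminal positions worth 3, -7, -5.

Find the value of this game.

B (Min): min(-5, -3, 5) = -5
C (Min): min(5, 0, 2) = 0
D (Min): min(3, -7, -5) = -7
Root (Max): max(-5, 0, -7) = 0

0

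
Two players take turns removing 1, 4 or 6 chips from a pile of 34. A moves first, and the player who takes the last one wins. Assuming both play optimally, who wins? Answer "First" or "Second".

i:   0  1  2  3  4  5  6  7  8  9 10 11 12 13 14 15 16 17 18 19 20 21 22 23 24 25 26 27 28 29 30 31 32 33 34
     L  W  L  W  W  L  W  L  W  W  L  W  L  W  W  L  W  L  W  W  L  W  L  W  W  L  W  L  W  W  L  W  L  W  W
Position 34 is W, so the first player wins.

First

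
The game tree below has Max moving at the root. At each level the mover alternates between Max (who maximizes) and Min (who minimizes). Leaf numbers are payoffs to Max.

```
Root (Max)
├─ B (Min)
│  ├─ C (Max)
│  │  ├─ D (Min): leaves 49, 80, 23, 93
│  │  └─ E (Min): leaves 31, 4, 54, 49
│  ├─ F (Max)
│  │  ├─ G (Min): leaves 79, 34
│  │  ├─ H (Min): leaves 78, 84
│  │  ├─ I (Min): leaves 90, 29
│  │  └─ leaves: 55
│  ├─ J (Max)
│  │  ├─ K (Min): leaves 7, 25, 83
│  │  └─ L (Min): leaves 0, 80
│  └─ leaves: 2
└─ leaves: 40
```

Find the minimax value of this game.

D (Min): min(49, 80, 23, 93) = 23
E (Min): min(31, 4, 54, 49) = 4
C (Max): max(23, 4) = 23
G (Min): min(79, 34) = 34
H (Min): min(78, 84) = 78
I (Min): min(90, 29) = 29
F (Max): max(34, 78, 29, 55) = 78
K (Min): min(7, 25, 83) = 7
L (Min): min(0, 80) = 0
J (Max): max(7, 0) = 7
B (Min): min(23, 78, 7, 2) = 2
Root (Max): max(2, 40) = 40

40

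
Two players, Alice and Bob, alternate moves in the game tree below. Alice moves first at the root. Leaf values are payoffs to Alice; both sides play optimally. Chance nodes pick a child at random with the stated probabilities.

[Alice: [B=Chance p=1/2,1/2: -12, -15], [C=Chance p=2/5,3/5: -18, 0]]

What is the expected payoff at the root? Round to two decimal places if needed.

B (Chance): 1/2·-12 + 1/2·-15 = -13.5
C (Chance): 2/5·-18 + 3/5·0 = -7.2
Root (Alice): max(-13.5, -7.2) = -7.2

-7.2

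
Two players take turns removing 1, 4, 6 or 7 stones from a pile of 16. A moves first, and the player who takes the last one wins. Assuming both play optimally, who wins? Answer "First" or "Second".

W/L table (W = player to move can force a win):
i:   0  1  2  3  4  5  6  7  8  9 10 11 12 13 14 15 16
     L  W  L  W  W  L  W  W  W  W  L  W  W  L  W  L  W
Position 16 is W, so the first player wins.

First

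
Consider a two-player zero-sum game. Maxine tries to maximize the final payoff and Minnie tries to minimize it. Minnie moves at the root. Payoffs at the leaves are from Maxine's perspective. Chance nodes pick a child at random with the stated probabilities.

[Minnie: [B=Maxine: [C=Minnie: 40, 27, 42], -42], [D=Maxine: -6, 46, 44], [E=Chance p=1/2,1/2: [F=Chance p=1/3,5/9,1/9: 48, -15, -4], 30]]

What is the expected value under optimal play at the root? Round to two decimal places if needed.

18.61

C (Minnie): min(40, 27, 42) = 27
B (Maxine): max(27, -42) = 27
D (Maxine): max(-6, 46, 44) = 46
F (Chance): 1/3·48 + 5/9·-15 + 1/9·-4 = 7.22
E (Chance): 1/2·7.22 + 1/2·30 = 18.61
Root (Minnie): min(27, 46, 18.61) = 18.61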